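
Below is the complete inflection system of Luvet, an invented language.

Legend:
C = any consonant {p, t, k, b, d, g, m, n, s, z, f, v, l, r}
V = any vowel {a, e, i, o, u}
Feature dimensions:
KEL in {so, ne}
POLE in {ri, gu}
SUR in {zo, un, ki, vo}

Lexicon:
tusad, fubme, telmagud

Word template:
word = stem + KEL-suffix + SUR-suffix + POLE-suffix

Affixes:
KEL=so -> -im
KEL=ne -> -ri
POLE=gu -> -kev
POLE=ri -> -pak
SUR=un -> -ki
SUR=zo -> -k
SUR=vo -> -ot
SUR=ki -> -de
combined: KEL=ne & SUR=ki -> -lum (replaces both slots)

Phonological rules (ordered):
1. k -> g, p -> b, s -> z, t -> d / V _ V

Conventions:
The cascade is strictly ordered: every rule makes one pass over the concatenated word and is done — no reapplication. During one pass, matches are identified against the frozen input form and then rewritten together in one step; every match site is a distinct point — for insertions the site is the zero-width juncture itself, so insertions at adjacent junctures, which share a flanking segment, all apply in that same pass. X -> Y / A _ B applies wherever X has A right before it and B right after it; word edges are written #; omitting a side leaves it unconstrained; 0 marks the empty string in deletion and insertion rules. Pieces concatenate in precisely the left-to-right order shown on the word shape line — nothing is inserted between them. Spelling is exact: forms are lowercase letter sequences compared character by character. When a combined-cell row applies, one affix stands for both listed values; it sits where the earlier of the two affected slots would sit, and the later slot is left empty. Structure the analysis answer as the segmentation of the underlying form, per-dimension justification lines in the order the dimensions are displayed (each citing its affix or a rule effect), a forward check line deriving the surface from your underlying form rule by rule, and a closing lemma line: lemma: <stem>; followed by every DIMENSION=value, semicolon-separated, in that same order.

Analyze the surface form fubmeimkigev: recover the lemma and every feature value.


underlying: fubme-im-ki-kev
KEL=so - signalled by the affix -im
POLE=gu - signalled by the affix -kev
SUR=un - signalled by the affix -ki
check: fubmeimkikev -> fubmeimkigev
lemma: fubme; KEL=so; POLE=gu; SUR=un


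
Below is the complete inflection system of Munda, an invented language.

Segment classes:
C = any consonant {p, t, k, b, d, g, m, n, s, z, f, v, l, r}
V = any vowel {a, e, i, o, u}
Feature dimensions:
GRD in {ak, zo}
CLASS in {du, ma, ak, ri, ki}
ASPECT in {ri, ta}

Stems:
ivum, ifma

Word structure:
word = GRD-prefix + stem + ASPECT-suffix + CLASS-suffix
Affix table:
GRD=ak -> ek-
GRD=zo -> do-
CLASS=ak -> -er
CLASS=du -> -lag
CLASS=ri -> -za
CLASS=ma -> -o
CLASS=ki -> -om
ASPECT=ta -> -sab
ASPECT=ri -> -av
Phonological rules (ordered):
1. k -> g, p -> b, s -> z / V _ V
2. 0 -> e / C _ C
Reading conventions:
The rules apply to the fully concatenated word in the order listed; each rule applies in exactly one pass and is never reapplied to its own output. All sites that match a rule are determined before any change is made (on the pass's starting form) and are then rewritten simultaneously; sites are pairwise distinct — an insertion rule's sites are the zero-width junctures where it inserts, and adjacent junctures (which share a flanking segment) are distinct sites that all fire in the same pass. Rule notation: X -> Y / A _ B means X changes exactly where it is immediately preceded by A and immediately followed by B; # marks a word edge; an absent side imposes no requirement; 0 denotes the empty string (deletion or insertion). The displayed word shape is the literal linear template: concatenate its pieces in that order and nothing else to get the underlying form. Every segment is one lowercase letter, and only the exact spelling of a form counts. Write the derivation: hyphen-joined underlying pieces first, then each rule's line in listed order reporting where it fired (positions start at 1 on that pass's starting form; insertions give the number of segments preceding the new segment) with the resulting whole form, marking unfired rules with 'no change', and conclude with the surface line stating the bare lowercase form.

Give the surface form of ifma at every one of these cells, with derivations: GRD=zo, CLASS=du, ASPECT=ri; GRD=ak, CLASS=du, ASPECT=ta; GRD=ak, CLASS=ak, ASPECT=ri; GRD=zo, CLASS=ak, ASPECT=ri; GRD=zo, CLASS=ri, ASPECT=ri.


cell GRD=zo, CLASS=du, ASPECT=ri:
underlying: do-ifma-av-lag
1. k -> g, p -> b, s -> z / V _ V: no change
2. 0 -> e / C _ C: inserts after position(s) 4, 8: doifemaavelag
surface: doifemaavelag

cell GRD=ak, CLASS=du, ASPECT=ta:
underlying: ek-ifma-sab-lag
1. k -> g, p -> b, s -> z / V _ V: fires at position(s) 2, 7: egifmazablag
2. 0 -> e / C _ C: inserts after position(s) 4, 9: egifemazabelag
surface: egifemazabelag

cell GRD=ak, CLASS=ak, ASPECT=ri:
underlying: ek-ifma-av-er
1. k -> g, p -> b, s -> z / V _ V: fires at position(s) 2: egifmaaver
2. 0 -> e / C _ C: inserts after position(s) 4: egifemaaver
surface: egifemaaver

cell GRD=zo, CLASS=ak, ASPECT=ri:
underlying: do-ifma-av-er
1. k -> g, p -> b, s -> z / V _ V: no change
2. 0 -> e / C _ C: inserts after position(s) 4: doifemaaver
surface: doifemaaver

cell GRD=zo, CLASS=ri, ASPECT=ri:
underlying: do-ifma-av-za
1. k -> g, p -> b, s -> z / V _ V: no change
2. 0 -> e / C _ C: inserts after position(s) 4, 8: doifemaaveza
surface: doifemaaveza


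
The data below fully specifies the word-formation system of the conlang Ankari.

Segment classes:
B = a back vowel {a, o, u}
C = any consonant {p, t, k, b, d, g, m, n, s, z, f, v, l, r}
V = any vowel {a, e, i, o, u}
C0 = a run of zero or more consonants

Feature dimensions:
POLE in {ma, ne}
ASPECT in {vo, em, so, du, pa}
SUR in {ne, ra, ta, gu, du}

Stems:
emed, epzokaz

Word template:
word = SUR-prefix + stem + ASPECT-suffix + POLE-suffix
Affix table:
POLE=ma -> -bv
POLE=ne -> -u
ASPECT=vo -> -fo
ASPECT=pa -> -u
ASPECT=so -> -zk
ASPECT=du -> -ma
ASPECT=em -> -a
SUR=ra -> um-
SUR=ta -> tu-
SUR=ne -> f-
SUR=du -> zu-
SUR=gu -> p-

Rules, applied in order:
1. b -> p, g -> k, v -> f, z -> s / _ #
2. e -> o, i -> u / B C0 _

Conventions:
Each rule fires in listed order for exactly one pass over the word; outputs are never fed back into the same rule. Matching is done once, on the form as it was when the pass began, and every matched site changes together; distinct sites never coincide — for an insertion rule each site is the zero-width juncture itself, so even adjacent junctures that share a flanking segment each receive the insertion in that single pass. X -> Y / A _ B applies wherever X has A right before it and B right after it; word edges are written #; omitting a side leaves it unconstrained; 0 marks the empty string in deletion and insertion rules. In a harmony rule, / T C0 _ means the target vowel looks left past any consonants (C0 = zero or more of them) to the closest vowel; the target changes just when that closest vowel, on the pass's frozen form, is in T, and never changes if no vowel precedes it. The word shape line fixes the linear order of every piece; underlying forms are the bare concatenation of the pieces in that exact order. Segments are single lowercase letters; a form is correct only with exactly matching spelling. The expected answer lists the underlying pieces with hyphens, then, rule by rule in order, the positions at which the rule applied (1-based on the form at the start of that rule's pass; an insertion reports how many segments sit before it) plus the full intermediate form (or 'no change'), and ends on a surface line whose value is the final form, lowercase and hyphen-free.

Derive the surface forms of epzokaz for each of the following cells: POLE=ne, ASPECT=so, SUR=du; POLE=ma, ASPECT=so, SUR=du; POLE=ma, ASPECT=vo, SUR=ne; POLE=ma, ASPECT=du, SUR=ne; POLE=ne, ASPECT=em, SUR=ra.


cell POLE=ne, ASPECT=so, SUR=du:
underlying: zu-epzokaz-zk-u
1. b -> p, g -> k, v -> f, z -> s / _ #: no change
2. e -> o, i -> u / B C0 _: fires at position(s) 3: zuopzokazzku
surface: zuopzokazzku

cell POLE=ma, ASPECT=so, SUR=du:
underlying: zu-epzokaz-zk-bv
1. b -> p, g -> k, v -> f, z -> s / _ #: fires at position(s) 13: zuepzokazzkbf
2. e -> o, i -> u / B C0 _: fires at position(s) 3: zuopzokazzkbf
surface: zuopzokazzkbf

cell POLE=ma, ASPECT=vo, SUR=ne:
underlying: f-epzokaz-fo-bv
1. b -> p, g -> k, v -> f, z -> s / _ #: fires at position(s) 12: fepzokazfobf
2. e -> o, i -> u / B C0 _: no change
surface: fepzokazfobf

cell POLE=ma, ASPECT=du, SUR=ne:
underlying: f-epzokaz-ma-bv
1. b -> p, g -> k, v -> f, z -> s / _ #: fires at position(s) 12: fepzokazmabf
2. e -> o, i -> u / B C0 _: no change
surface: fepzokazmabf

cell POLE=ne, ASPECT=em, SUR=ra:
underlying: um-epzokaz-a-u
1. b -> p, g -> k, v -> f, z -> s / _ #: no change
2. e -> o, i -> u / B C0 _: fires at position(s) 3: umopzokazau
surface: umopzokazau


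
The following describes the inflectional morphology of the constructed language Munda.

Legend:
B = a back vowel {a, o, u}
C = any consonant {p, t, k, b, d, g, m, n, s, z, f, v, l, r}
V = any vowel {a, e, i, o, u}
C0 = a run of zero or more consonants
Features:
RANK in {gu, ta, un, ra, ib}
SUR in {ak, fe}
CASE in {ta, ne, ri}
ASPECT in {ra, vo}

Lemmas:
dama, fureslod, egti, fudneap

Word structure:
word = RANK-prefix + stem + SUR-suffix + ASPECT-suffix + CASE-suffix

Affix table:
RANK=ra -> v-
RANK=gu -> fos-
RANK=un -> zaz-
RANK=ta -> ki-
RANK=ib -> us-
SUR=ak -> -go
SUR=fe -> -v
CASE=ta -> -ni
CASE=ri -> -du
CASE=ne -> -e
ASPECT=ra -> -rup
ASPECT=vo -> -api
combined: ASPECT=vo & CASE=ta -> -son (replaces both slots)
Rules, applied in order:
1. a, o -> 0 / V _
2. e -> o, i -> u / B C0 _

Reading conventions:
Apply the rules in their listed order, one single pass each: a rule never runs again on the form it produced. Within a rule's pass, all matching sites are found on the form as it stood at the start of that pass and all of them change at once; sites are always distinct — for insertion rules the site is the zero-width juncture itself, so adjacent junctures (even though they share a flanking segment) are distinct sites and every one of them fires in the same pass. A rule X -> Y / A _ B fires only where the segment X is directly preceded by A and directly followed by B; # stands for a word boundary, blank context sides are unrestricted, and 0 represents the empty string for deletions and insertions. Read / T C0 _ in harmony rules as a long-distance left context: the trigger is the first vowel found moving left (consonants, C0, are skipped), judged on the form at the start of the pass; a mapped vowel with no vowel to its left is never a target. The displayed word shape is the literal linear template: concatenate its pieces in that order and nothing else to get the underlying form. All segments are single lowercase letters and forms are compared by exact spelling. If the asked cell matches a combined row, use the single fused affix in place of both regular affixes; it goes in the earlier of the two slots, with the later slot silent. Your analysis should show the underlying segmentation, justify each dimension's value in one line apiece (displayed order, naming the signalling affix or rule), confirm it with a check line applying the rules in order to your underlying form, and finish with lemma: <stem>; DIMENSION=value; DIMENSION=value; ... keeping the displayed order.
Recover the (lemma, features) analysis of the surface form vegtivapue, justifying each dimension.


underlying: v-egti-v-api-e
RANK=ra - signalled by the affix v-
SUR=fe - signalled by the affix -v
CASE=ne - signalled by the affix -e
ASPECT=vo - signalled by the affix -api
check: vegtivapie -> vegtivapie -> vegtivapue
lemma: egti; RANK=ra; SUR=fe; CASE=ne; ASPECT=vo


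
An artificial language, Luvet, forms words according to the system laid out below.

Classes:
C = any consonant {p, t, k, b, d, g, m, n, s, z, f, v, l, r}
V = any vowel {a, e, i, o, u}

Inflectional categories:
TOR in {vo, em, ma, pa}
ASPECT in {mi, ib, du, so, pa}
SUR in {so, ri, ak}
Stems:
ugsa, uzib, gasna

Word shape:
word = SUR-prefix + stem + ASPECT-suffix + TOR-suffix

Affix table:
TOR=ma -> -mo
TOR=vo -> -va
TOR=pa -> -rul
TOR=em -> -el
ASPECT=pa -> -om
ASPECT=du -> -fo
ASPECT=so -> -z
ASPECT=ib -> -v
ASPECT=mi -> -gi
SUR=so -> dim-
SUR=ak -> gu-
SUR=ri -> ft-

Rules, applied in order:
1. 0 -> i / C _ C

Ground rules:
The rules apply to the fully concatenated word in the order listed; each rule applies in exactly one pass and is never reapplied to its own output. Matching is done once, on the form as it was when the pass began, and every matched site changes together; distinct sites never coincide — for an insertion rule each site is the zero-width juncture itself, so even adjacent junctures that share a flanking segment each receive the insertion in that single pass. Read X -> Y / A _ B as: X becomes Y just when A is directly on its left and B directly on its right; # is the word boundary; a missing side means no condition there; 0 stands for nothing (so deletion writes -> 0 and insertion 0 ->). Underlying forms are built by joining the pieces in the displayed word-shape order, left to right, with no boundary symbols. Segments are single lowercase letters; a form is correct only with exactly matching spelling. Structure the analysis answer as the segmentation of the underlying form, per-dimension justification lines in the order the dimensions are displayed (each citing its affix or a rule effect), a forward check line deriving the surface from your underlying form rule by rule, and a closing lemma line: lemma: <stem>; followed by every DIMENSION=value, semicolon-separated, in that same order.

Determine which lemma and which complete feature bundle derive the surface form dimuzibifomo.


underlying: dim-uzib-fo-mo
TOR=ma - signalled by the affix -mo
ASPECT=du - signalled by the affix -fo
SUR=so - signalled by the affix dim-
check: dimuzibfomo -> dimuzibifomo
lemma: uzib; TOR=ma; ASPECT=du; SUR=so


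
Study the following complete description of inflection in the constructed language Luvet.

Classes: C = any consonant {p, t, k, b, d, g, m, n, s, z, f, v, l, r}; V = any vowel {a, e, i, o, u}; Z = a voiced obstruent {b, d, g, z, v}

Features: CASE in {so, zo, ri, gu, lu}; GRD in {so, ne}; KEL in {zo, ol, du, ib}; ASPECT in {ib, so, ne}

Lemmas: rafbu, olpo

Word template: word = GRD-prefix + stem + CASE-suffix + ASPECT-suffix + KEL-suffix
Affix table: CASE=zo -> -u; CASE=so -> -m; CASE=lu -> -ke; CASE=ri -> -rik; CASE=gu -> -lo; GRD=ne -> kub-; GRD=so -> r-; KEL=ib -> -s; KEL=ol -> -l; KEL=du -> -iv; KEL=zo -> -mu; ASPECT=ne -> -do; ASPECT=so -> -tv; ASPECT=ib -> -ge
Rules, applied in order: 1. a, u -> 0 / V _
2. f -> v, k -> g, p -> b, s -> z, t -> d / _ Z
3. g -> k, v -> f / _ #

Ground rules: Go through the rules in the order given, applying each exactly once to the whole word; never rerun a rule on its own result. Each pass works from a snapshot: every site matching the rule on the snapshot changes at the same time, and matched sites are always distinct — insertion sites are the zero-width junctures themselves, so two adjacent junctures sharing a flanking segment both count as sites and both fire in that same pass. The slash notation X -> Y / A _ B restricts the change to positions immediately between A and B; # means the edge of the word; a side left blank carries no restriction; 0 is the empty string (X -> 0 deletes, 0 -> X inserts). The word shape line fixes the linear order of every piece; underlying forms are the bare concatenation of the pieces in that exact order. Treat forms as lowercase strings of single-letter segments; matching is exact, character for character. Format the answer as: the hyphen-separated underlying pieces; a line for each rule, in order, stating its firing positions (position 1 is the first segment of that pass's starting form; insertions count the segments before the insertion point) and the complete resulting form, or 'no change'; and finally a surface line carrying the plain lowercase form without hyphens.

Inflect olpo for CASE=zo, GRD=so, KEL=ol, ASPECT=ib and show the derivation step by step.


underlying: r-olpo-u-ge-l
1. a, u -> 0 / V _: fires at position(s) 6: rolpogel
2. f -> v, k -> g, p -> b, s -> z, t -> d / _ Z: no change
3. g -> k, v -> f / _ #: no change
surface: rolpogel


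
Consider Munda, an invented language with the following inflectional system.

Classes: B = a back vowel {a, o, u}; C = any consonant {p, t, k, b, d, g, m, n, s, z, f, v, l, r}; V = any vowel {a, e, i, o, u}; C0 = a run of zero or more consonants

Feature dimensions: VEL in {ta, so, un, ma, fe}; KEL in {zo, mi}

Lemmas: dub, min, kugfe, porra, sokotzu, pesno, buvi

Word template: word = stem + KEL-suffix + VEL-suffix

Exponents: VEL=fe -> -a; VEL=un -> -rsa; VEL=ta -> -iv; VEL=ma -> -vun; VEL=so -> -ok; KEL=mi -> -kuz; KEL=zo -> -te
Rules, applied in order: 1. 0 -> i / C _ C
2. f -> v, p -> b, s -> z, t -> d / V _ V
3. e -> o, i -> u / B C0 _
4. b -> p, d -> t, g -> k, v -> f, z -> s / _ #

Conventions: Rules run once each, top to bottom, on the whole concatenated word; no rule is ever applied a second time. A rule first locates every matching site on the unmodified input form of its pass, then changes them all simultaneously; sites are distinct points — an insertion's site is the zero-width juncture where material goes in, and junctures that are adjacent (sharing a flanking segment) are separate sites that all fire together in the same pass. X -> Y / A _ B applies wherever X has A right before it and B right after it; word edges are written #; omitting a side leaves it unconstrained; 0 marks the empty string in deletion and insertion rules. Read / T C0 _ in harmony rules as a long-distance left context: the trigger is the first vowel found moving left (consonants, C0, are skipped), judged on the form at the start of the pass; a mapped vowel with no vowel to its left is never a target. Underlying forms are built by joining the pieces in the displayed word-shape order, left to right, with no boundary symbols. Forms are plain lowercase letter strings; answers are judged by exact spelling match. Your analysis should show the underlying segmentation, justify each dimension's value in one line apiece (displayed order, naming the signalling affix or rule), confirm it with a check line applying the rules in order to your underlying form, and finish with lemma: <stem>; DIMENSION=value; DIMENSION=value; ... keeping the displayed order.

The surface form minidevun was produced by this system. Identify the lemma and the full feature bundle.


underlying: min-te-vun
VEL=ma - signalled by the affix -vun
KEL=zo - signalled by the affix -te
check: mintevun -> minitevun -> minidevun -> minidevun -> minidevun
lemma: min; VEL=ma; KEL=zo


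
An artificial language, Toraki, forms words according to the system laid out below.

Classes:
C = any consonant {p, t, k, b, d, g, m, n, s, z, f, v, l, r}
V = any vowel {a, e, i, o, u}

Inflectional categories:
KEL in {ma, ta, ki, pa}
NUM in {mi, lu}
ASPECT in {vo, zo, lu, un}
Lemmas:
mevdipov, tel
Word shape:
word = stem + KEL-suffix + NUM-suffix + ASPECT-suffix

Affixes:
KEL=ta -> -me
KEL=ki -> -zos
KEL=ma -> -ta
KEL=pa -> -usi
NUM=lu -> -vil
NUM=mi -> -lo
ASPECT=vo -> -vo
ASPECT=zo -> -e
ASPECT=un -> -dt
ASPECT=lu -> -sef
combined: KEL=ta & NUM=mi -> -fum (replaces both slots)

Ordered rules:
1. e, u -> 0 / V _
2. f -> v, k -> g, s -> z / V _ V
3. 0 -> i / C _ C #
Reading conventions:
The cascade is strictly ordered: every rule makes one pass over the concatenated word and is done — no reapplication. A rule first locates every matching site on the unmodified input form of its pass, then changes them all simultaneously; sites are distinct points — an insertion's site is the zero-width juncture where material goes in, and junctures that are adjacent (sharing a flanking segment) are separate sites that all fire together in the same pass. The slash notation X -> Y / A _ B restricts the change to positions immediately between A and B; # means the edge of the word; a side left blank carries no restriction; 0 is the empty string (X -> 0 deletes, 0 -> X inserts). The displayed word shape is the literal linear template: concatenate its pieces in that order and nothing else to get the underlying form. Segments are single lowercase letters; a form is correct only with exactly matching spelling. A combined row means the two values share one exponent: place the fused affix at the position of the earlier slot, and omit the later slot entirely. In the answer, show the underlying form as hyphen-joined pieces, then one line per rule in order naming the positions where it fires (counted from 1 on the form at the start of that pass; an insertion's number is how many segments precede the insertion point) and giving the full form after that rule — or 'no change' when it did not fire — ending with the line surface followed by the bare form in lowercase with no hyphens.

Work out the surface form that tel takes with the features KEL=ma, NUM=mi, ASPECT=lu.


underlying: tel-ta-lo-sef
1. e, u -> 0 / V _: no change
2. f -> v, k -> g, s -> z / V _ V: fires at position(s) 8: teltalozef
3. 0 -> i / C _ C #: no change
surface: teltalozef


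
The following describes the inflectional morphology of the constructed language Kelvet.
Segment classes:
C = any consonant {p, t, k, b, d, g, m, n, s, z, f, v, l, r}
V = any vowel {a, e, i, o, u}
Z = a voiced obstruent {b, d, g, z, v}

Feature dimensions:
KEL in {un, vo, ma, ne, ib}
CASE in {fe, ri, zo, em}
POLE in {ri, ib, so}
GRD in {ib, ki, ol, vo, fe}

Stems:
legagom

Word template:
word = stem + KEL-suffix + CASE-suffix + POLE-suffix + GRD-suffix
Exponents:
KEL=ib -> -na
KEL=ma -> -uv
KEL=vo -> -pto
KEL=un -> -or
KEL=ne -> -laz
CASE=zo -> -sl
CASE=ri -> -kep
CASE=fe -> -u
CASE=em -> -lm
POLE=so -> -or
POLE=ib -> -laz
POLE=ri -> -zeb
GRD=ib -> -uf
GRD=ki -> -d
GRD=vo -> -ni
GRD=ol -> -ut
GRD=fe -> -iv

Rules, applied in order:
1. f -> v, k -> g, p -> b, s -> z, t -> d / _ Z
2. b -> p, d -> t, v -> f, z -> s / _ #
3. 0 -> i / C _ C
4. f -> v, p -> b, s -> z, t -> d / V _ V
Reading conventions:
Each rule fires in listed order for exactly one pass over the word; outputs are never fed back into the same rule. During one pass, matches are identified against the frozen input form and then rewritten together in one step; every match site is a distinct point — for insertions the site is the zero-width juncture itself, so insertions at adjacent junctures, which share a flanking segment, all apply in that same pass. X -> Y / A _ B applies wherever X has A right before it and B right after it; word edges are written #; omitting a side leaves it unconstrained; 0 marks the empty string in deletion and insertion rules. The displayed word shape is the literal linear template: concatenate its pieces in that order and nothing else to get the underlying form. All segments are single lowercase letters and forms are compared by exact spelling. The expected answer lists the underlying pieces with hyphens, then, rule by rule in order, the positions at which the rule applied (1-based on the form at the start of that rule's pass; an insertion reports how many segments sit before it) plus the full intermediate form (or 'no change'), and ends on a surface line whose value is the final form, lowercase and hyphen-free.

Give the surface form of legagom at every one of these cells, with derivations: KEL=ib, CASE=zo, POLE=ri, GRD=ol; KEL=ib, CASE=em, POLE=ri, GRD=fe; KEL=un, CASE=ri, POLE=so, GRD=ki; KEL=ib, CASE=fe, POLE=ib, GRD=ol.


cell KEL=ib, CASE=zo, POLE=ri, GRD=ol:
underlying: legagom-na-sl-zeb-ut
1. f -> v, k -> g, p -> b, s -> z, t -> d / _ Z: no change
2. b -> p, d -> t, v -> f, z -> s / _ #: no change
3. 0 -> i / C _ C: inserts after position(s) 7, 10, 11: legagominasilizebut
4. f -> v, p -> b, s -> z, t -> d / V _ V: fires at position(s) 11: legagominazilizebut
surface: legagominazilizebut

cell KEL=ib, CASE=em, POLE=ri, GRD=fe:
underlying: legagom-na-lm-zeb-iv
1. f -> v, k -> g, p -> b, s -> z, t -> d / _ Z: no change
2. b -> p, d -> t, v -> f, z -> s / _ #: fires at position(s) 16: legagomnalmzebif
3. 0 -> i / C _ C: inserts after position(s) 7, 10, 11: legagominalimizebif
4. f -> v, p -> b, s -> z, t -> d / V _ V: no change
surface: legagominalimizebif

cell KEL=un, CASE=ri, POLE=so, GRD=ki:
underlying: legagom-or-kep-or-d
1. f -> v, k -> g, p -> b, s -> z, t -> d / _ Z: no change
2. b -> p, d -> t, v -> f, z -> s / _ #: fires at position(s) 15: legagomorkeport
3. 0 -> i / C _ C: inserts after position(s) 9, 14: legagomorikeporit
4. f -> v, p -> b, s -> z, t -> d / V _ V: fires at position(s) 13: legagomorikeborit
surface: legagomorikeborit

cell KEL=ib, CASE=fe, POLE=ib, GRD=ol:
underlying: legagom-na-u-laz-ut
1. f -> v, k -> g, p -> b, s -> z, t -> d / _ Z: no change
2. b -> p, d -> t, v -> f, z -> s / _ #: no change
3. 0 -> i / C _ C: inserts after position(s) 7: legagominaulazut
4. f -> v, p -> b, s -> z, t -> d / V _ V: no change
surface: legagominaulazut


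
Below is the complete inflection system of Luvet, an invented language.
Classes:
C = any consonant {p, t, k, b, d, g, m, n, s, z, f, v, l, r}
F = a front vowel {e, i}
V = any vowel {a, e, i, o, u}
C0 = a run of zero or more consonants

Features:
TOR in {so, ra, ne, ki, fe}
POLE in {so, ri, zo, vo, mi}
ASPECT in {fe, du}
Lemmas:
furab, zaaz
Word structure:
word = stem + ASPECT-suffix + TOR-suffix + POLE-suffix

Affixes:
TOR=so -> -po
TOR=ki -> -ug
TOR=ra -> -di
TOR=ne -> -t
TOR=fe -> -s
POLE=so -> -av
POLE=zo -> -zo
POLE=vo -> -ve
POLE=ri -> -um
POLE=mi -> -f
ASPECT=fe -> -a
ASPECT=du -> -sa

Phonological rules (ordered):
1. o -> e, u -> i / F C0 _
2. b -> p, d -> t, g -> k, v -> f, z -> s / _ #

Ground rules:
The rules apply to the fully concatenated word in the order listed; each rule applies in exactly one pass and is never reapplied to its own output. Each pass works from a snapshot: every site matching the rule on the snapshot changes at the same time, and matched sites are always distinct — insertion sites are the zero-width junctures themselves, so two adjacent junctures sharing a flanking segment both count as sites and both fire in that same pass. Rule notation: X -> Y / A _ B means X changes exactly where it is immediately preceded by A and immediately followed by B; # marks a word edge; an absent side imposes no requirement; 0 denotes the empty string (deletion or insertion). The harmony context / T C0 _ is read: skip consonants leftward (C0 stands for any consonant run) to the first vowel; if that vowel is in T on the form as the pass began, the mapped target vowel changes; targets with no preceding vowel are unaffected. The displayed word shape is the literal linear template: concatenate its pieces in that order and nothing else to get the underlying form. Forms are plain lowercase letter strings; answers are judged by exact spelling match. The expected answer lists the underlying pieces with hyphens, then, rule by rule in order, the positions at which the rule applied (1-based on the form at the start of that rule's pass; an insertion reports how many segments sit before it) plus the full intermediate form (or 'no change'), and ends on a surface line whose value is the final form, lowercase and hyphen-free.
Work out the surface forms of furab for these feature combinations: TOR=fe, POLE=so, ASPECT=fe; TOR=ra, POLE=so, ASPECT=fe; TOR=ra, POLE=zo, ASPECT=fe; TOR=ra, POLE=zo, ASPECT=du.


cell TOR=fe, POLE=so, ASPECT=fe:
underlying: furab-a-s-av
1. o -> e, u -> i / F C0 _: no change
2. b -> p, d -> t, g -> k, v -> f, z -> s / _ #: fires at position(s) 9: furabasaf
surface: furabasaf

cell TOR=ra, POLE=so, ASPECT=fe:
underlying: furab-a-di-av
1. o -> e, u -> i / F C0 _: no change
2. b -> p, d -> t, g -> k, v -> f, z -> s / _ #: fires at position(s) 10: furabadiaf
surface: furabadiaf

cell TOR=ra, POLE=zo, ASPECT=fe:
underlying: furab-a-di-zo
1. o -> e, u -> i / F C0 _: fires at position(s) 10: furabadize
2. b -> p, d -> t, g -> k, v -> f, z -> s / _ #: no change
surface: furabadize

cell TOR=ra, POLE=zo, ASPECT=du:
underlying: furab-sa-di-zo
1. o -> e, u -> i / F C0 _: fires at position(s) 11: furabsadize
2. b -> p, d -> t, g -> k, v -> f, z -> s / _ #: no change
surface: furabsadize


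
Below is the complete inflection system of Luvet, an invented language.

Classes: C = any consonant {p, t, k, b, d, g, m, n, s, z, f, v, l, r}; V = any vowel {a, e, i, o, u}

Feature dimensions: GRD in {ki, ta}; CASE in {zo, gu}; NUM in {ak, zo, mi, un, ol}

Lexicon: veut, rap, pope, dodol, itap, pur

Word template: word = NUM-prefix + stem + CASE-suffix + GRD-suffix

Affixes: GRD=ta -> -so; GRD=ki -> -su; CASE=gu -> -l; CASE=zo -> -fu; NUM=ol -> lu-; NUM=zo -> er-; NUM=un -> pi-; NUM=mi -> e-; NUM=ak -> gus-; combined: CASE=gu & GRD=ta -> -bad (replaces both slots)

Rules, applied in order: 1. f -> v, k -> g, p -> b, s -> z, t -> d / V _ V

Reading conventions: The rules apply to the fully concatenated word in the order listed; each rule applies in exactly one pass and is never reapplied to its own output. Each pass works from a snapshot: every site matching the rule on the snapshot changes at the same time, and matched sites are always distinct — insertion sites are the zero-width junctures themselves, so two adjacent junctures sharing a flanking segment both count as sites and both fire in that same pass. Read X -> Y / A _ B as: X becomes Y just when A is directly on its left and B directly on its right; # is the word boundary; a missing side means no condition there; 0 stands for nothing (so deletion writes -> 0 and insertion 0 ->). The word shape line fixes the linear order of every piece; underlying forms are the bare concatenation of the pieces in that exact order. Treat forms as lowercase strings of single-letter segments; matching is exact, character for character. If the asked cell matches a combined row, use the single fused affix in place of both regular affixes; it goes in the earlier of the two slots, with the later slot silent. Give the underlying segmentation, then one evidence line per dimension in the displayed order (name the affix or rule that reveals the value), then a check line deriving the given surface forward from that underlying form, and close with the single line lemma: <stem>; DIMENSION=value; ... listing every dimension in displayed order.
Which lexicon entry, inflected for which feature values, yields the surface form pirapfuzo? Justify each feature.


underlying: pi-rap-fu-so
GRD=ta - signalled by the affix -so
CASE=zo - signalled by the affix -fu
NUM=un - signalled by the affix pi-
check: pirapfuso -> pirapfuzo
lemma: rap; GRD=ta; CASE=zo; NUM=un


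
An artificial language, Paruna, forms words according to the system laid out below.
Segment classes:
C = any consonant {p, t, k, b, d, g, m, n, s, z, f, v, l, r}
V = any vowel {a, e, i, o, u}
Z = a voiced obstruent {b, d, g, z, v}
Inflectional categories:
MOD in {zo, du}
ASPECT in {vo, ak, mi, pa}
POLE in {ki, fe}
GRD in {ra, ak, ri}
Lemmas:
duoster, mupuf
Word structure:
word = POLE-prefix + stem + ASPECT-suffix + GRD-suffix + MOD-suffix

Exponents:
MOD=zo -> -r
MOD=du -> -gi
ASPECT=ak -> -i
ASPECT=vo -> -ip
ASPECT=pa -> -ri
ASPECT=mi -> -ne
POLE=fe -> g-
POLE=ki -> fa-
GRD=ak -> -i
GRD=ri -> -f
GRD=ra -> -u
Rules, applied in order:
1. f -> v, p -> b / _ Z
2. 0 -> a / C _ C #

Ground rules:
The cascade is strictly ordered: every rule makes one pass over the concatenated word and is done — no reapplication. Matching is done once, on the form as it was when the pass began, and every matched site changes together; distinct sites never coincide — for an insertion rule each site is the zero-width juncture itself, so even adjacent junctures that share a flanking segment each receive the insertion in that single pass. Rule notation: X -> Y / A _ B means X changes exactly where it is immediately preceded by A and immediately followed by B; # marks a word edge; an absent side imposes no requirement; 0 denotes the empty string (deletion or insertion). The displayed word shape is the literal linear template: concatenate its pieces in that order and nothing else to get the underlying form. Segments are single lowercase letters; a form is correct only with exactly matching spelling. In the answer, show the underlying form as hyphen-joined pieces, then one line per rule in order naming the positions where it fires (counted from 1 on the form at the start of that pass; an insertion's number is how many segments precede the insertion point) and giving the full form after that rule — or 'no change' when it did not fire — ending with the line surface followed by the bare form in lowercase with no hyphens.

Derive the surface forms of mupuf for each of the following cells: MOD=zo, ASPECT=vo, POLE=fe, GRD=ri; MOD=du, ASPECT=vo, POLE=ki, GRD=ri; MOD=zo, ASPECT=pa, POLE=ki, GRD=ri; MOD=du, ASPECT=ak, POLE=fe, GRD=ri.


cell MOD=zo, ASPECT=vo, POLE=fe, GRD=ri:
underlying: g-mupuf-ip-f-r
1. f -> v, p -> b / _ Z: no change
2. 0 -> a / C _ C #: inserts after position(s) 9: gmupufipfar
surface: gmupufipfar

cell MOD=du, ASPECT=vo, POLE=ki, GRD=ri:
underlying: fa-mupuf-ip-f-gi
1. f -> v, p -> b / _ Z: fires at position(s) 10: famupufipvgi
2. 0 -> a / C _ C #: no change
surface: famupufipvgi

cell MOD=zo, ASPECT=pa, POLE=ki, GRD=ri:
underlying: fa-mupuf-ri-f-r
1. f -> v, p -> b / _ Z: no change
2. 0 -> a / C _ C #: inserts after position(s) 10: famupufrifar
surface: famupufrifar

cell MOD=du, ASPECT=ak, POLE=fe, GRD=ri:
underlying: g-mupuf-i-f-gi
1. f -> v, p -> b / _ Z: fires at position(s) 8: gmupufivgi
2. 0 -> a / C _ C #: no change
surface: gmupufivgi


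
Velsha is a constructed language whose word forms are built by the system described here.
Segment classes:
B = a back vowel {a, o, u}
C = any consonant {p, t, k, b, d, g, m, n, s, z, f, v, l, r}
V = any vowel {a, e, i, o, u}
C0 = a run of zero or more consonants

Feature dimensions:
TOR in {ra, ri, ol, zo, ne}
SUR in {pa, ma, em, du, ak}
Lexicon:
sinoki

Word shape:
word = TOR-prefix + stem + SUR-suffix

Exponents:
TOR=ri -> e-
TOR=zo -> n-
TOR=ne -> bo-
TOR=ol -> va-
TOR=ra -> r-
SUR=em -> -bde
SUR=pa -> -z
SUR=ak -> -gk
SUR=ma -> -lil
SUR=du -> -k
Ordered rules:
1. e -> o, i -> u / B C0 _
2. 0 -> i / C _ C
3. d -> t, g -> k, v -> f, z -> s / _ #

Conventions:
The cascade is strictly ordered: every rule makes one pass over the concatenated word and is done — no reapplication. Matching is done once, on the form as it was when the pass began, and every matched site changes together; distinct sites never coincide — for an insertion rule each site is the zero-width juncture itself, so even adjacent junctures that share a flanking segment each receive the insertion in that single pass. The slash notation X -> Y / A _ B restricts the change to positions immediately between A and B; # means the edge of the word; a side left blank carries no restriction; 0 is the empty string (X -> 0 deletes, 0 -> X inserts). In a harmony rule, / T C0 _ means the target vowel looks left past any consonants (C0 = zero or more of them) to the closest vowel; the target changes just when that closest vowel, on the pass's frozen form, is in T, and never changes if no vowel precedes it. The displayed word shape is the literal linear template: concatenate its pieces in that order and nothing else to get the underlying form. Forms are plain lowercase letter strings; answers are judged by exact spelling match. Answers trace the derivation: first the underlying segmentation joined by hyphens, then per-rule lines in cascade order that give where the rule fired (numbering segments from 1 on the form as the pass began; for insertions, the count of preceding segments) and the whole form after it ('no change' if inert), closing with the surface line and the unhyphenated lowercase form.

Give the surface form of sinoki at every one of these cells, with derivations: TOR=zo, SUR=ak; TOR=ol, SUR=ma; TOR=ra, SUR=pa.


cell TOR=zo, SUR=ak:
underlying: n-sinoki-gk
1. e -> o, i -> u / B C0 _: fires at position(s) 7: nsinokugk
2. 0 -> i / C _ C: inserts after position(s) 1, 8: nisinokugik
3. d -> t, g -> k, v -> f, z -> s / _ #: no change
surface: nisinokugik

cell TOR=ol, SUR=ma:
underlying: va-sinoki-lil
1. e -> o, i -> u / B C0 _: fires at position(s) 4, 8: vasunokulil
2. 0 -> i / C _ C: no change
3. d -> t, g -> k, v -> f, z -> s / _ #: no change
surface: vasunokulil

cell TOR=ra, SUR=pa:
underlying: r-sinoki-z
1. e -> o, i -> u / B C0 _: fires at position(s) 7: rsinokuz
2. 0 -> i / C _ C: inserts after position(s) 1: risinokuz
3. d -> t, g -> k, v -> f, z -> s / _ #: fires at position(s) 9: risinokus
surface: risinokus


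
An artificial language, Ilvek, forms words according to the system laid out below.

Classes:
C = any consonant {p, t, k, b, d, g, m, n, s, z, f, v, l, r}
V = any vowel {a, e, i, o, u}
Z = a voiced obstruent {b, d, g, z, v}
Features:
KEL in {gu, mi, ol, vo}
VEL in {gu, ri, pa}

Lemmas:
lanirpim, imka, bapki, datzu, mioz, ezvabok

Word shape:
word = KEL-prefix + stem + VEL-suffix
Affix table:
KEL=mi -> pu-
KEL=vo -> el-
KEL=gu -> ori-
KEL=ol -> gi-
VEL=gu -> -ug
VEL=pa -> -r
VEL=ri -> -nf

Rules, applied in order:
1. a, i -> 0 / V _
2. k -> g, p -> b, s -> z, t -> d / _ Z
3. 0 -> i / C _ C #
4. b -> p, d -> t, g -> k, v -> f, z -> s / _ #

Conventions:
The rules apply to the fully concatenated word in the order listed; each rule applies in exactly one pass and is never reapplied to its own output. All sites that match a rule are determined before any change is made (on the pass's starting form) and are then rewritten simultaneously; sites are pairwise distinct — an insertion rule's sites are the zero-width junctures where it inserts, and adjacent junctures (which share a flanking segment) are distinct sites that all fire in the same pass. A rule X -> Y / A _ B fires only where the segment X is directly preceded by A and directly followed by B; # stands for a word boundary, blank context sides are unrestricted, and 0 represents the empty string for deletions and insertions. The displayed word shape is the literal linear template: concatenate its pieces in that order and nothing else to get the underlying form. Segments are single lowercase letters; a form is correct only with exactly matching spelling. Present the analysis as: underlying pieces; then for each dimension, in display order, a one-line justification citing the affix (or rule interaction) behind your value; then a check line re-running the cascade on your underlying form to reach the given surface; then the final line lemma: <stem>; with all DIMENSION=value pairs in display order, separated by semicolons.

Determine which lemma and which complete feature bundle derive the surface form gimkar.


underlying: gi-imka-r
KEL=ol - signalled by the affix gi-
VEL=pa - signalled by the affix -r
check: giimkar -> gimkar -> gimkar -> gimkar -> gimkar
lemma: imka; KEL=ol; VEL=pa


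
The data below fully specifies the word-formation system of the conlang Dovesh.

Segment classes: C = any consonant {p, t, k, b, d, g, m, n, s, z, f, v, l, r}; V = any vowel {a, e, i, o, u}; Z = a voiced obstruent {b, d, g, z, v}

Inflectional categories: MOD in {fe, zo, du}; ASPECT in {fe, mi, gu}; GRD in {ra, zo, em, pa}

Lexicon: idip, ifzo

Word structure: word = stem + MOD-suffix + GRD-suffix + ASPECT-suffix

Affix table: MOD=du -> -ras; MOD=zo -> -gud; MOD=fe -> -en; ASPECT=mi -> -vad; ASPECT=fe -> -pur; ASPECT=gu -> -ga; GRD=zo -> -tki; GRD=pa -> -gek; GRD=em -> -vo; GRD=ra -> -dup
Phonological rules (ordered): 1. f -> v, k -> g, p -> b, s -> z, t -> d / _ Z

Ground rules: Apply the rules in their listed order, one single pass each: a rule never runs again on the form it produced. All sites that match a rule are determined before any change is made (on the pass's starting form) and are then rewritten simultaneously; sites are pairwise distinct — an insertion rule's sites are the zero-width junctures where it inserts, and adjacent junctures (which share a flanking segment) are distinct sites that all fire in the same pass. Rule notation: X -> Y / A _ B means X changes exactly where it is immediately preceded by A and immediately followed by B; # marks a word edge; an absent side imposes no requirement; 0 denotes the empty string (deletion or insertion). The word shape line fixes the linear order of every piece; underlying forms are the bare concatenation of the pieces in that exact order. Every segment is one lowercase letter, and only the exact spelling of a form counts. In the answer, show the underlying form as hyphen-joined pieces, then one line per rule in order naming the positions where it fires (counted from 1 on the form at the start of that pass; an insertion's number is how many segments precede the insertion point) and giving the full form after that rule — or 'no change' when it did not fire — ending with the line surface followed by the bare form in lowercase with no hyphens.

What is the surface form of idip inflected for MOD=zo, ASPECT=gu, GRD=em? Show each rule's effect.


underlying: idip-gud-vo-ga
1. f -> v, k -> g, p -> b, s -> z, t -> d / _ Z: fires at position(s) 4: idibgudvoga
surface: idibgudvoga
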